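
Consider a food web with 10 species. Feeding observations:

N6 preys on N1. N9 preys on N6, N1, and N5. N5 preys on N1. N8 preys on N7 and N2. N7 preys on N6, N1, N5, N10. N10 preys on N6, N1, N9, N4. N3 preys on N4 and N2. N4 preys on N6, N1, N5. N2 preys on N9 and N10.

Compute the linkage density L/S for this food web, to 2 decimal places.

L/S = 2.20

There are L = 22 links among S = 10 species.
L/S = 22/10 = 2.2000 ≈ 2.20.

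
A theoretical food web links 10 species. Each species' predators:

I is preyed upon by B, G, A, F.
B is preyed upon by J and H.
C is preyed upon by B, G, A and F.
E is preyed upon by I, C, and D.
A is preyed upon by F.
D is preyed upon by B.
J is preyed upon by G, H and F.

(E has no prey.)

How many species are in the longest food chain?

5 species

One longest chain: E → C → B → J → H.
It has 5 species and 4 links.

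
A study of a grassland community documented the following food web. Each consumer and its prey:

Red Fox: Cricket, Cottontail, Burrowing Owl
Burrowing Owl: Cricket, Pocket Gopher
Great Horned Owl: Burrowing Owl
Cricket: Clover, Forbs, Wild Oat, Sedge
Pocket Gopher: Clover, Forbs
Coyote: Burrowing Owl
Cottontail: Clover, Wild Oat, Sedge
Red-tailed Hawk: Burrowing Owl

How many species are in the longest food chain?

One longest chain: Clover → Cricket → Burrowing Owl → Great Horned Owl.
It has 4 species and 3 links.

4 species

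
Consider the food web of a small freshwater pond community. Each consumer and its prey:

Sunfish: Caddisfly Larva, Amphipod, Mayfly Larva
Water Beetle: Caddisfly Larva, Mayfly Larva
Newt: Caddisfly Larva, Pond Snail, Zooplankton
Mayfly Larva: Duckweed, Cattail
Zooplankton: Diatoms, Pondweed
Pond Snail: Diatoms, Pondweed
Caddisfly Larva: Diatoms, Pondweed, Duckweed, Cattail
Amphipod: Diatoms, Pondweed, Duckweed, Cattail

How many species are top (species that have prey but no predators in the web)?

Top species (has prey, but nothing eats it): Water Beetle, Sunfish, Newt.
Count: 3.

3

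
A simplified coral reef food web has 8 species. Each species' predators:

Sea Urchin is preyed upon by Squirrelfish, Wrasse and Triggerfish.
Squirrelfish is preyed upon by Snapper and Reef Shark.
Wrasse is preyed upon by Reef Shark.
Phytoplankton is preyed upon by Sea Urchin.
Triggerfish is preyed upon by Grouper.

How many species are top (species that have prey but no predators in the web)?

3

Top species (has prey, but nothing eats it): Reef Shark, Snapper, Grouper.
Count: 3.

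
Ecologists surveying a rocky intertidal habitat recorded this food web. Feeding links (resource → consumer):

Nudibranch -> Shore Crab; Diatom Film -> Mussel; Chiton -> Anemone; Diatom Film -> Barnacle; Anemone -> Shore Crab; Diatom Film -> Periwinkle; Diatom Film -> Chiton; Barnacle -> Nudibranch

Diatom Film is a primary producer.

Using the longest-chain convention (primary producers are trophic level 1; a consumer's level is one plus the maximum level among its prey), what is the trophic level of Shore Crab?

Diatom Film is a producer → level 1.
Barnacle eats Diatom Film → level 2.
Nudibranch eats Barnacle → level 3.
Shore Crab eats Nudibranch (level 3); other prey at levels: Anemone 3 → level 4.

Trophic level 4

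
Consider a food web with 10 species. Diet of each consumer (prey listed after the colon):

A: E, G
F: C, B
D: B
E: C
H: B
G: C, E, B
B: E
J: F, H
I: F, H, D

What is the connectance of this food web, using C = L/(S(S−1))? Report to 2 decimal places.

The web has S = 10 species and L = 16 feeding links.
C = L / (S(S−1)) = 16 / 90 = 0.1778 ≈ 0.18.

C = 0.18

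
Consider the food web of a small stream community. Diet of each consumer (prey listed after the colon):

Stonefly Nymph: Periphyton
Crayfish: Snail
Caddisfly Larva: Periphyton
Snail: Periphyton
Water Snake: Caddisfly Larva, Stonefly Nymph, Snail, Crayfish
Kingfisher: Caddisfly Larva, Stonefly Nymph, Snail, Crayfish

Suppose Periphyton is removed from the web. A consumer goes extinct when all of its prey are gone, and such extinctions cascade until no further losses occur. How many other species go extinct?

Remove Periphyton.
Round 1: Caddisfly Larva (all prey gone), Stonefly Nymph (all prey gone), Snail (all prey gone) → extinct.
Round 2: Crayfish (all prey gone) → extinct.
Round 3: Kingfisher (all prey gone), Water Snake (all prey gone) → extinct.
No further losses. Total secondary extinctions: 6.

6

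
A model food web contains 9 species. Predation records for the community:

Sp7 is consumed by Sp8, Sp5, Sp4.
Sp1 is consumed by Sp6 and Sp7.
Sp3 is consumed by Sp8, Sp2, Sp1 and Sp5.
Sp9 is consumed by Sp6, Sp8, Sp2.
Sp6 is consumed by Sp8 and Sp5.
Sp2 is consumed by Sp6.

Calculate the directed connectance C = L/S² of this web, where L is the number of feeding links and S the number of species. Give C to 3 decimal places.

C = 0.185

The web has S = 9 species and L = 15 feeding links.
C = L / S² = 15 / 81 = 0.1852 ≈ 0.185.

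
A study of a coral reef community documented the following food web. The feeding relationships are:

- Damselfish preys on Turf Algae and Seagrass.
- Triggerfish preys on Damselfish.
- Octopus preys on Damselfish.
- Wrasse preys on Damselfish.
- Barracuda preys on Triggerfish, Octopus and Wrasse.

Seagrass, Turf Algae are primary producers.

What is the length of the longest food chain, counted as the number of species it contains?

One longest chain: Seagrass → Damselfish → Wrasse → Barracuda.
It has 4 species and 3 links.

4 species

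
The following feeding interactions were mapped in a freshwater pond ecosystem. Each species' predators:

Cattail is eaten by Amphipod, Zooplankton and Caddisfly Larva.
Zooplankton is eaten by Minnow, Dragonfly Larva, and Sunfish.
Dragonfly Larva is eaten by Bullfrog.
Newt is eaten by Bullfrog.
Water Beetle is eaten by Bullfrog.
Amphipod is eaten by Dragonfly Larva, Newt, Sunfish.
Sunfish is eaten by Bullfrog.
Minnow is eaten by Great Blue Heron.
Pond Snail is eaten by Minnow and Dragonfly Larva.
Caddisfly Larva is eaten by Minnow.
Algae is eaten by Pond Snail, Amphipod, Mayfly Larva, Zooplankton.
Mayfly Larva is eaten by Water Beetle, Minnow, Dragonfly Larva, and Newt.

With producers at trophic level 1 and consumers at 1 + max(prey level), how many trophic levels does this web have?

4

Producers (level 1): Cattail, Algae.
Algae → Mayfly Larva → Minnow → Great Blue Heron gives Great Blue Heron level 4.
No species has a prey at level 4, so no species reaches level 5.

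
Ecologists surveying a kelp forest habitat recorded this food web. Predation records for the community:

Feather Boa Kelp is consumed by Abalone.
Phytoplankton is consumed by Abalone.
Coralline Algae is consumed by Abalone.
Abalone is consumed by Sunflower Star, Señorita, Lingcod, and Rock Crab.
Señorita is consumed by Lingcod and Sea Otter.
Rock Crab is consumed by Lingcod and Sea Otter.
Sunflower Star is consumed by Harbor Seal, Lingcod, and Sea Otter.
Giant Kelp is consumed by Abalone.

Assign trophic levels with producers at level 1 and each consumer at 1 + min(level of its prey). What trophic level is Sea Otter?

Trophic level 4

Giant Kelp is a producer → level 1.
Abalone eats Giant Kelp → level 2.
Sunflower Star eats Abalone → level 3.
Sea Otter eats Sunflower Star → level 4.
No prey of Sea Otter is below level 3, so 4 is the minimum.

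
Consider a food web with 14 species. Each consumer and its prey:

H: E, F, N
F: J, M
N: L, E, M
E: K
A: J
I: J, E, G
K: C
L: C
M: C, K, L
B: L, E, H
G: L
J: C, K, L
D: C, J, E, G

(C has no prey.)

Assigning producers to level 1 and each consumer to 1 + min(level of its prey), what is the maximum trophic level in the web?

4

Producers (level 1): C.
Following each consumer down to its lowest-level prey: C → J → F → H (levels 1 through 4).
All prey of H (F 3, N 3, E 3) are at level 3 or above, so H is at level 1 + 3 = 4.
Every consumer has at least one prey at level 3 or below, so none exceeds level 4.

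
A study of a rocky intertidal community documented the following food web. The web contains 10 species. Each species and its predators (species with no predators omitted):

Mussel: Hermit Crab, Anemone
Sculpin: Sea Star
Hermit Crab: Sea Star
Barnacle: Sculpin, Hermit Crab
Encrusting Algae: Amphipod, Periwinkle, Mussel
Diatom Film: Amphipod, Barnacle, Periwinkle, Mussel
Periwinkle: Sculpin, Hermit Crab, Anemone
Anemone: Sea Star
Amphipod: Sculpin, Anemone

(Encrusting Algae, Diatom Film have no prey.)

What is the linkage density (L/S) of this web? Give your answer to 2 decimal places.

There are L = 19 links among S = 10 species.
L/S = 19/10 = 1.9000 ≈ 1.90.

L/S = 1.90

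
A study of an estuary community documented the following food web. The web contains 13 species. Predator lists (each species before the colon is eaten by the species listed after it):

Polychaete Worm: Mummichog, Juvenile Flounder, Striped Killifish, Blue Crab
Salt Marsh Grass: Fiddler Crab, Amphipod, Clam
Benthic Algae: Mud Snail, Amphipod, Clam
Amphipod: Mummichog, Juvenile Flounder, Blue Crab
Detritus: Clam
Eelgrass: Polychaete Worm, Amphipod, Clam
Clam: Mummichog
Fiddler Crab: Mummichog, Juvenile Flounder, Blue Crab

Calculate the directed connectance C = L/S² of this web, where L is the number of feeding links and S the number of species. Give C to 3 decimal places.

The web has S = 13 species and L = 21 feeding links.
C = L / S² = 21 / 169 = 0.1243 ≈ 0.124.

C = 0.124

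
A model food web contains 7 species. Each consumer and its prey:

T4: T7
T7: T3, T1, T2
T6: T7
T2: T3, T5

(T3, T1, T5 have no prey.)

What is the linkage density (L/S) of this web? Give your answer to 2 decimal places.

L/S = 1.00

There are L = 7 links among S = 7 species.
L/S = 7/7 = 1.0000 ≈ 1.00.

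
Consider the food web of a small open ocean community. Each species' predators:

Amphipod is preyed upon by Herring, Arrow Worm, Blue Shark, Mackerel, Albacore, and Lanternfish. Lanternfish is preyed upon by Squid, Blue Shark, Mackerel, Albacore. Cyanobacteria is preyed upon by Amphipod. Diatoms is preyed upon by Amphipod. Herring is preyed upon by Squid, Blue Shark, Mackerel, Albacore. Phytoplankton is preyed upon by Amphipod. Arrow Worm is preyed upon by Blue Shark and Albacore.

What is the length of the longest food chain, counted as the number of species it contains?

One longest chain: Cyanobacteria → Amphipod → Lanternfish → Mackerel.
It has 4 species and 3 links.

4 species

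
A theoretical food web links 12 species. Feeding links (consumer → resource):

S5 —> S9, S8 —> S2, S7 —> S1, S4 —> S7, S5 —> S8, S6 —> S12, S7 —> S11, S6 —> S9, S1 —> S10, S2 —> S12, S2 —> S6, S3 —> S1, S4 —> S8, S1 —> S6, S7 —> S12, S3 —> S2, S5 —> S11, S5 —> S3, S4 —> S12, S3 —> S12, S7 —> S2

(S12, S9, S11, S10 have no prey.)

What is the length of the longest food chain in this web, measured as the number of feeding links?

One longest chain: S12 → S6 → S1 → S7 → S4.
It has 5 species and 4 links.

4 links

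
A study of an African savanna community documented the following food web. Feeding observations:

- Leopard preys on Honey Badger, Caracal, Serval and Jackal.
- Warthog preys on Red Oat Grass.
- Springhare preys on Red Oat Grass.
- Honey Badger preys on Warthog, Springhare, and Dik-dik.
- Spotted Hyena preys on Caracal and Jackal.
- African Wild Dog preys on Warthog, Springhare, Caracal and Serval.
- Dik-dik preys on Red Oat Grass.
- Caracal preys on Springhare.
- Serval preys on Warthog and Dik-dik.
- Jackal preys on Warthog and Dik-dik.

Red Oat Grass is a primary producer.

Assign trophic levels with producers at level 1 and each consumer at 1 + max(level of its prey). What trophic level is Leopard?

Red Oat Grass is a producer → level 1.
Warthog eats Red Oat Grass → level 2.
Serval eats Warthog (level 2); other prey at levels: Dik-dik 2 → level 3.
Leopard eats Serval (level 3); other prey at levels: Caracal 3, Jackal 3, Honey Badger 3 → level 4.

Trophic level 4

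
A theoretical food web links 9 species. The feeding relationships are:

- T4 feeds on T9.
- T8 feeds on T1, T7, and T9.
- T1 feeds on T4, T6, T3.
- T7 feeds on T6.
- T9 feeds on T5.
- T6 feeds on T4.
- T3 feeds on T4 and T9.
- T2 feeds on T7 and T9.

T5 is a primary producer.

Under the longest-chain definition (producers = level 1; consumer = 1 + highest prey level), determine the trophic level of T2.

Trophic level 6

T5 is a producer → level 1.
T9 eats T5 → level 2.
T4 eats T9 → level 3.
T6 eats T4 → level 4.
T7 eats T6 → level 5.
T2 eats T7 (level 5); other prey at levels: T9 2 → level 6.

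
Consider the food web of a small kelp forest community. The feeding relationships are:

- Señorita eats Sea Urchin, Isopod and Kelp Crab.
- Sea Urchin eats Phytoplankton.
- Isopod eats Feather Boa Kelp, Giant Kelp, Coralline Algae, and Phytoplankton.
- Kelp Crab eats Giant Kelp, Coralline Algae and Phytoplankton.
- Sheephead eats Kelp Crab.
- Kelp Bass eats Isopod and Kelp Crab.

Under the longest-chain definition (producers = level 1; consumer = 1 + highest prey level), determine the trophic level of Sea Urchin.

Trophic level 2

Phytoplankton is a producer → level 1.
Sea Urchin eats Phytoplankton → level 2.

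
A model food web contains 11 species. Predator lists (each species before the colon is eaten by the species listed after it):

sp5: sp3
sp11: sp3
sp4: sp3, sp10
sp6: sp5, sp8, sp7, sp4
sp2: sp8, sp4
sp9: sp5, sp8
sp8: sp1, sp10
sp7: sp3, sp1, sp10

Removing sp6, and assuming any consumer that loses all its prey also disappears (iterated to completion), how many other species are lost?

1

Remove sp6.
Round 1: sp7 (all prey gone) → extinct.
No further losses. Total secondary extinctions: 1.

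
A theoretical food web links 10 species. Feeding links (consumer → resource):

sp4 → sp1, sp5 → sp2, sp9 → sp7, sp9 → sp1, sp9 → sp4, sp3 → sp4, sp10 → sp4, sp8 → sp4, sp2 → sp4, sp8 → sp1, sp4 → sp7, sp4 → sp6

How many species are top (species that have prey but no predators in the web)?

Top species (has prey, but nothing eats it): sp3, sp10, sp9, sp8, sp5.
Count: 5.

5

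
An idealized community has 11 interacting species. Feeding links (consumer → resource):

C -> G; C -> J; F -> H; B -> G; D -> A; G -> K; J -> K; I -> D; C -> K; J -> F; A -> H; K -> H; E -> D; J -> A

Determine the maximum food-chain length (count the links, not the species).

3 links

One longest chain: H → A → D → I.
It has 4 species and 3 links.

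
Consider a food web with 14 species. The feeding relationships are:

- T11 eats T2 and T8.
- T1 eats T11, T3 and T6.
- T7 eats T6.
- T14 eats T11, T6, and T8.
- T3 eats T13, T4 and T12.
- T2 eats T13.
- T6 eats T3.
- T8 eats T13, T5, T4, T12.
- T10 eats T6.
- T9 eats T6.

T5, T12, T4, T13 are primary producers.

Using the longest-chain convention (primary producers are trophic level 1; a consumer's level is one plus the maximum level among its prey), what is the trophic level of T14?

T12 is a producer → level 1.
T3 eats T12 (level 1); other prey at levels: T4 1, T13 1 → level 2.
T6 eats T3 → level 3.
T14 eats T6 (level 3); other prey at levels: T8 2, T11 3 → level 4.

Trophic level 4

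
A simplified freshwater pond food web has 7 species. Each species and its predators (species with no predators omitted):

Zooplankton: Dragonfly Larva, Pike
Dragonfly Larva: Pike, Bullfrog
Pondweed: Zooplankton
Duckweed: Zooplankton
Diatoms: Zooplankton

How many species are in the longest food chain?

One longest chain: Pondweed → Zooplankton → Dragonfly Larva → Pike.
It has 4 species and 3 links.

4 species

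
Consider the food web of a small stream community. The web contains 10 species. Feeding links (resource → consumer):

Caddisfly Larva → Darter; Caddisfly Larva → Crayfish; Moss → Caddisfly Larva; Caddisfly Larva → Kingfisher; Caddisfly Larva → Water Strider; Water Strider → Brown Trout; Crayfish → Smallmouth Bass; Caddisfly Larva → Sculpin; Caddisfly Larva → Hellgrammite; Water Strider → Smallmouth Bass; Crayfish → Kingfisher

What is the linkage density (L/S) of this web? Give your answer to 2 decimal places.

L/S = 1.10

There are L = 11 links among S = 10 species.
L/S = 11/10 = 1.1000 ≈ 1.10.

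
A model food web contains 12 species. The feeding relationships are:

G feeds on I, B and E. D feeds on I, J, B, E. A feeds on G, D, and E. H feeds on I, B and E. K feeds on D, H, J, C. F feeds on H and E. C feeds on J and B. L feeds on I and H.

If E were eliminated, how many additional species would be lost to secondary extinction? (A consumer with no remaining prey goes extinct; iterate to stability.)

Remove E.
Every predator of it retains at least one other prey: D still has B, J, I; H still has B, I; G still has B, I; A still has D, G; F still has H.
No consumer loses all prey, so no secondary extinctions occur.

0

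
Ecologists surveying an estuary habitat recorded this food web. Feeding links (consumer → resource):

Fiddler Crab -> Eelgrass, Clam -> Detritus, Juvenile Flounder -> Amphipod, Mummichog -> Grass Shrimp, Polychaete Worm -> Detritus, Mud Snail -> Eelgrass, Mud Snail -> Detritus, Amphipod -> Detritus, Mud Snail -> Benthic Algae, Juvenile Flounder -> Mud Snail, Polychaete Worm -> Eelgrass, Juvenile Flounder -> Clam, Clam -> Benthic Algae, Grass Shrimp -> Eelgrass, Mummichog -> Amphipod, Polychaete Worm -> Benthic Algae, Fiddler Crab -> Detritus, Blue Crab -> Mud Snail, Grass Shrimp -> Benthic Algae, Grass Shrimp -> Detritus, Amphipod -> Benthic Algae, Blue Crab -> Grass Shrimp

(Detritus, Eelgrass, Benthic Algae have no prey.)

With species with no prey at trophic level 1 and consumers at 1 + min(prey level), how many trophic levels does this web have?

Basal resources (level 1): Detritus, Eelgrass, Benthic Algae.
Following each consumer down to its lowest-level prey: Detritus → Grass Shrimp → Mummichog (levels 1 through 3).
All prey of Mummichog (Grass Shrimp 2, Amphipod 2) are at level 2 or above, so Mummichog is at level 1 + 2 = 3.
Every consumer has at least one prey at level 2 or below, so none exceeds level 3.

3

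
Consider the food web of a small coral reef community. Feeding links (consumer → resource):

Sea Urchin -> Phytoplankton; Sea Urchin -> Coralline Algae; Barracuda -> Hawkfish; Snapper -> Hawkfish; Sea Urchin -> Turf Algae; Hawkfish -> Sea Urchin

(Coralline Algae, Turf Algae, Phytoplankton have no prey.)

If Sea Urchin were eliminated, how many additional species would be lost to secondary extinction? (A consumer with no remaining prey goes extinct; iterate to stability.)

3

Remove Sea Urchin.
Round 1: Hawkfish (all prey gone) → extinct.
Round 2: Snapper (all prey gone), Barracuda (all prey gone) → extinct.
No further losses. Total secondary extinctions: 3.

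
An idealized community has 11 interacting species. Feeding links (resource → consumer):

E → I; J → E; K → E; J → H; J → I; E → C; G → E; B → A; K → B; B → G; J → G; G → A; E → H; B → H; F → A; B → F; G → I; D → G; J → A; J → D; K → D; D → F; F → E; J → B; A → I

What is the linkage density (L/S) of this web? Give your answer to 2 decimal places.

L/S = 2.27

There are L = 25 links among S = 11 species.
L/S = 25/11 = 2.2727 ≈ 2.27.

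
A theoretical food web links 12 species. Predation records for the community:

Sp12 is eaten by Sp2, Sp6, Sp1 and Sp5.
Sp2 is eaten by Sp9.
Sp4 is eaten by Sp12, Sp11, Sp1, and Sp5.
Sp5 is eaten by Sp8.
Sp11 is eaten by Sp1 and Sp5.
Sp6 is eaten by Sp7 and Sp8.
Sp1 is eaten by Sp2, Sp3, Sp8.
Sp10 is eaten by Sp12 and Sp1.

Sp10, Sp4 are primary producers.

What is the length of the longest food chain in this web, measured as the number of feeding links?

One longest chain: Sp4 → Sp11 → Sp1 → Sp2 → Sp9.
It has 5 species and 4 links.

4 links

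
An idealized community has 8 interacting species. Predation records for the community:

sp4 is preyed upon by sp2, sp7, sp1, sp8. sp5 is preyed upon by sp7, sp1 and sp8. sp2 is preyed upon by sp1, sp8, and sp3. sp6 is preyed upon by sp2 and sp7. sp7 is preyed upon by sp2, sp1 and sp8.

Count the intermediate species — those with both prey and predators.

Intermediate species (has both prey and predators): sp7, sp2.
Count: 2.

2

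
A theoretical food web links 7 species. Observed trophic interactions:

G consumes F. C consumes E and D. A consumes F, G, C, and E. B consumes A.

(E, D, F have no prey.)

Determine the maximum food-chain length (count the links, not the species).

One longest chain: F → G → A → B.
It has 4 species and 3 links.

3 links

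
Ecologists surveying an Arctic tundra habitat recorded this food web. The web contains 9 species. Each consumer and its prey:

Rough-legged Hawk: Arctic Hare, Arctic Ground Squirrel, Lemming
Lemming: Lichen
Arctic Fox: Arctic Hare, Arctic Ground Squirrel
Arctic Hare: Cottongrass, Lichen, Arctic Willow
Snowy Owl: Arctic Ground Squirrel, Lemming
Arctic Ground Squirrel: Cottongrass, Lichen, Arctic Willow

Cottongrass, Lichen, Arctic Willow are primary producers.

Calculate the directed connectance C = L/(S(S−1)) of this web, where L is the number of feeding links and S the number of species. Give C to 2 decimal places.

C = 0.19

The web has S = 9 species and L = 14 feeding links.
C = L / (S(S−1)) = 14 / 72 = 0.1944 ≈ 0.19.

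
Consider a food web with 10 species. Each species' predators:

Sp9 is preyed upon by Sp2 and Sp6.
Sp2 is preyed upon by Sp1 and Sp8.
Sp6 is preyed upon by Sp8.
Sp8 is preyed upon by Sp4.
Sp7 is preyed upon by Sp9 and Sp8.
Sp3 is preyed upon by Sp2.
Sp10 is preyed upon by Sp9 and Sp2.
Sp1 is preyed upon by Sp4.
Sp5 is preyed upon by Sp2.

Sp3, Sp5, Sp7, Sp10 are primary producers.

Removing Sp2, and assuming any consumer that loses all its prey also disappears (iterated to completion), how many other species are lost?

Remove Sp2.
Round 1: Sp1 (all prey gone) → extinct.
No further losses. Total secondary extinctions: 1.

1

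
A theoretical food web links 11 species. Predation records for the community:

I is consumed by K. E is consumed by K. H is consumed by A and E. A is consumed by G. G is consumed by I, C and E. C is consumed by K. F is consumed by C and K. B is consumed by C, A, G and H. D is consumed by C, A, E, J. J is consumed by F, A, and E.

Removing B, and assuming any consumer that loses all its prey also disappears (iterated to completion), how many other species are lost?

1

Remove B.
Round 1: H (all prey gone) → extinct.
No further losses. Total secondary extinctions: 1.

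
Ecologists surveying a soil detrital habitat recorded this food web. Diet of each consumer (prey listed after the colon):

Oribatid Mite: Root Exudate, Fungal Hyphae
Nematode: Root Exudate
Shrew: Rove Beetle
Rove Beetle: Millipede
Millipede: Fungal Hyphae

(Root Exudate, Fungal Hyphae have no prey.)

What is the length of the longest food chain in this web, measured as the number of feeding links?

One longest chain: Fungal Hyphae → Millipede → Rove Beetle → Shrew.
It has 4 species and 3 links.

3 links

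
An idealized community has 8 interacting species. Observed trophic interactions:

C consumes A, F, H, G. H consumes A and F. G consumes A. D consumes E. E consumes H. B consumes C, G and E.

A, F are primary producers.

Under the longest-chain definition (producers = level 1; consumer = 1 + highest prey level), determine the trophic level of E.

Trophic level 3

A is a producer → level 1.
H eats A (level 1); other prey at levels: F 1 → level 2.
E eats H → level 3.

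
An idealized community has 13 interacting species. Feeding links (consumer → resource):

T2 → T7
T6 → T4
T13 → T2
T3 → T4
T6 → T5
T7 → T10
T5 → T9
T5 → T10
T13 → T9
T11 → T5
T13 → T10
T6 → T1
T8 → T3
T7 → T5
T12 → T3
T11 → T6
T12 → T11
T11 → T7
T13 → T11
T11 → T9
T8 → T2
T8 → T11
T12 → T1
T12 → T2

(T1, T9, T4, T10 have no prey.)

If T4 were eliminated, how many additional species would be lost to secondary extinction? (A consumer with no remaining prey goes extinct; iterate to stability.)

Remove T4.
Round 1: T3 (all prey gone) → extinct.
No further losses. Total secondary extinctions: 1.

1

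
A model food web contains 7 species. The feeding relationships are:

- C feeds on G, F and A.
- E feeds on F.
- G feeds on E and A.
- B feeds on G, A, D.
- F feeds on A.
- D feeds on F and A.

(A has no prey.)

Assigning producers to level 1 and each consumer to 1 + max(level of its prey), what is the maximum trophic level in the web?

Producers (level 1): A.
A → F → E → G → B gives B level 5.
No species has a prey at level 5, so no species reaches level 6.

5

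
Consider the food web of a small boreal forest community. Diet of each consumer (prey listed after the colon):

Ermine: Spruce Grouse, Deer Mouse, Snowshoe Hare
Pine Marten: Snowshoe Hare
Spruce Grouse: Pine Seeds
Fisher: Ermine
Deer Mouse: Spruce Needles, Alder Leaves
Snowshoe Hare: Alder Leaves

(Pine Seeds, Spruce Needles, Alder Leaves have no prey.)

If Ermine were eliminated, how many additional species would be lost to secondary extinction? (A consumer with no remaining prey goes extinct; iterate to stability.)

Remove Ermine.
Round 1: Fisher (all prey gone) → extinct.
No further losses. Total secondary extinctions: 1.

1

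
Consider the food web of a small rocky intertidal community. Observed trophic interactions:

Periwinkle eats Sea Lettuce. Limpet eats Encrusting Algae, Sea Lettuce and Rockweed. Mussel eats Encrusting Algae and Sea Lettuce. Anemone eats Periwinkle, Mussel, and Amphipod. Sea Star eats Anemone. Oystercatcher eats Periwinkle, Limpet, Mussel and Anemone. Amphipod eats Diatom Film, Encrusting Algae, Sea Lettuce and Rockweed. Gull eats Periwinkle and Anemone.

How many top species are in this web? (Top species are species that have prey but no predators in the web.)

Top species (has prey, but nothing eats it): Sea Star, Oystercatcher, Gull.
Count: 3.

3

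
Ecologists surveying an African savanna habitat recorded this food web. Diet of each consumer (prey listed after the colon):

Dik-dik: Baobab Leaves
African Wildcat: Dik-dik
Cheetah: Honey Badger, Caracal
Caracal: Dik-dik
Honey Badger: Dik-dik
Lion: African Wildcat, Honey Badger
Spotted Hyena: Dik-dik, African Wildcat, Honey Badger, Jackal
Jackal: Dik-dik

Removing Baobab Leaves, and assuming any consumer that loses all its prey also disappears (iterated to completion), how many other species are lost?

8

Remove Baobab Leaves.
Round 1: Dik-dik (all prey gone) → extinct.
Round 2: African Wildcat (all prey gone), Honey Badger (all prey gone), Caracal (all prey gone), Jackal (all prey gone) → extinct.
Round 3: Spotted Hyena (all prey gone), Cheetah (all prey gone), Lion (all prey gone) → extinct.
No further losses. Total secondary extinctions: 8.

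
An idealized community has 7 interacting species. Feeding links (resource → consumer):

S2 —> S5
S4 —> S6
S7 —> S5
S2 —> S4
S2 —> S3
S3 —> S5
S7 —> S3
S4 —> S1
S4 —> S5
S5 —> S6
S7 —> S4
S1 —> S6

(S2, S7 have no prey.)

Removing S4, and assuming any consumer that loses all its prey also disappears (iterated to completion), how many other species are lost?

1

Remove S4.
Round 1: S1 (all prey gone) → extinct.
No further losses. Total secondary extinctions: 1.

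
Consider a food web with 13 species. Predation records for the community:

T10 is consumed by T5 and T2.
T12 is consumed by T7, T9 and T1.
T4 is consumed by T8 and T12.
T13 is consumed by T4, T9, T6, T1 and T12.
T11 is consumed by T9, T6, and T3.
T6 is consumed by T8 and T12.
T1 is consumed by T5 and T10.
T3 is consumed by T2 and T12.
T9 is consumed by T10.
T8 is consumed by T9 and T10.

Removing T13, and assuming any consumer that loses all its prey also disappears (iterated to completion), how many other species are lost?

Remove T13.
Round 1: T4 (all prey gone) → extinct.
No further losses. Total secondary extinctions: 1.

1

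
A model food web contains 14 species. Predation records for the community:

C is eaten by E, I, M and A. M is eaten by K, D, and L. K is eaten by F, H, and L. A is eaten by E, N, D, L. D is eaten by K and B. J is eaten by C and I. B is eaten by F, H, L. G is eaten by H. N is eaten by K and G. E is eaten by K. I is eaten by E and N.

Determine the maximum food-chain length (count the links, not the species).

One longest chain: J → C → M → D → K → F.
It has 6 species and 5 links.

5 links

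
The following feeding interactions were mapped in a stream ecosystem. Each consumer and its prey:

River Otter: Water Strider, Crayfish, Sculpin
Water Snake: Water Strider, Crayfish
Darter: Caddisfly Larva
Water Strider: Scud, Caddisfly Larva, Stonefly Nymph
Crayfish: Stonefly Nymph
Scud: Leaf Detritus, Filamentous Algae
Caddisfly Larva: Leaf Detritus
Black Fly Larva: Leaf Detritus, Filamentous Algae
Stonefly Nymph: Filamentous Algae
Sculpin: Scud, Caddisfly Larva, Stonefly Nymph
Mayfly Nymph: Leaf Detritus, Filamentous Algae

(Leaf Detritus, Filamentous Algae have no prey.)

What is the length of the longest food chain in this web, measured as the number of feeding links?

One longest chain: Filamentous Algae → Stonefly Nymph → Crayfish → River Otter.
It has 4 species and 3 links.

3 links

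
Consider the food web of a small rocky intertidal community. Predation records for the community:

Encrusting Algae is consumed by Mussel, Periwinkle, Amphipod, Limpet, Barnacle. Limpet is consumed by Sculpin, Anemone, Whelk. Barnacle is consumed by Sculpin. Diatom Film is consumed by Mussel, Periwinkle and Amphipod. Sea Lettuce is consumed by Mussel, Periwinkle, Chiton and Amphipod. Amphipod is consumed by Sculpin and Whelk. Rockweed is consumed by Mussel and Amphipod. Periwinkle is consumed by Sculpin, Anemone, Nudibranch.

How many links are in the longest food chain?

2 links

One longest chain: Diatom Film → Periwinkle → Nudibranch.
It has 3 species and 2 links.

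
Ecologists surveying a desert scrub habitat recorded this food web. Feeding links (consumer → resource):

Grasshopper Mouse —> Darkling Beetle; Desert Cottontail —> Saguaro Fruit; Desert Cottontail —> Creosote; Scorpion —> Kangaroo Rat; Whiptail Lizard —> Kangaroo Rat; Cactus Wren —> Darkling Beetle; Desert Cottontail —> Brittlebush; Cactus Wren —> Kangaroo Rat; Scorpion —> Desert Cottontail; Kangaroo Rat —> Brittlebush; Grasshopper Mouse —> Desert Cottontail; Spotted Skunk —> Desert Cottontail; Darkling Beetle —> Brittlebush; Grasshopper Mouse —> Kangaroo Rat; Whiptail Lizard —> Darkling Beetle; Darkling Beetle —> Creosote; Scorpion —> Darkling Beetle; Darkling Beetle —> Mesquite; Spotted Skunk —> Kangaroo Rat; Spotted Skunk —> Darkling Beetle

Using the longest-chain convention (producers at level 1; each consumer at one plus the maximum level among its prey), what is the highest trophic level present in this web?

Producers (level 1): Saguaro Fruit, Creosote, Brittlebush, Mesquite.
Brittlebush → Kangaroo Rat → Whiptail Lizard gives Whiptail Lizard level 3.
No species has a prey at level 3, so no species reaches level 4.

3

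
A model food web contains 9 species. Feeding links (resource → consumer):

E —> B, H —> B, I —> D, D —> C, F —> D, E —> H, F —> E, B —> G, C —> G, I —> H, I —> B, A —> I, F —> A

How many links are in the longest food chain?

5 links

One longest chain: F → A → I → H → B → G.
It has 6 species and 5 links.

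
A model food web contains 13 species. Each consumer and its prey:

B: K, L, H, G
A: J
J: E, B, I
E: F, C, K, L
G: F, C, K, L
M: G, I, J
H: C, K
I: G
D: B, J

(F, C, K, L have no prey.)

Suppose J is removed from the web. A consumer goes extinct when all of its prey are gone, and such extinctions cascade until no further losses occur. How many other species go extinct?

1

Remove J.
Round 1: A (all prey gone) → extinct.
No further losses. Total secondary extinctions: 1.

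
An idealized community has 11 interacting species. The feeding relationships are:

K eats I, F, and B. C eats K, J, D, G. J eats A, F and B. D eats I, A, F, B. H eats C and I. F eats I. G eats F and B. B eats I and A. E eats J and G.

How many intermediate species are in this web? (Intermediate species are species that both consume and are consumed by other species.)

7

Intermediate species (has both prey and predators): F, B, G, J, D, K, C.
Count: 7.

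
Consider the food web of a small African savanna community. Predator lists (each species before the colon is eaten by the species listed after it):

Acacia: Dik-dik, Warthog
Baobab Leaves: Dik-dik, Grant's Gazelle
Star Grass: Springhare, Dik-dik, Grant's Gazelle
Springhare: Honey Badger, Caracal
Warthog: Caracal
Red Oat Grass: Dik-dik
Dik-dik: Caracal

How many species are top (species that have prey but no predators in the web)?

3

Top species (has prey, but nothing eats it): Grant's Gazelle, Honey Badger, Caracal.
Count: 3.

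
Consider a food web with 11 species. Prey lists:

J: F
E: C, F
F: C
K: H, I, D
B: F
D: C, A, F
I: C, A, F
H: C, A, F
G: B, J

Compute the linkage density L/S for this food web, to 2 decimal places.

There are L = 19 links among S = 11 species.
L/S = 19/11 = 1.7273 ≈ 1.73.

L/S = 1.73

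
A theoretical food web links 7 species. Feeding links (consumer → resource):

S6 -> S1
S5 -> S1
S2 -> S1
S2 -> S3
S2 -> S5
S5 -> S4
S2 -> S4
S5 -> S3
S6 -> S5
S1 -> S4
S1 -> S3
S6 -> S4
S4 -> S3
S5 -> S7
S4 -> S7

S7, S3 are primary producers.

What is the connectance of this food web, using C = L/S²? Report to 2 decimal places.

C = 0.31

The web has S = 7 species and L = 15 feeding links.
C = L / S² = 15 / 49 = 0.3061 ≈ 0.31.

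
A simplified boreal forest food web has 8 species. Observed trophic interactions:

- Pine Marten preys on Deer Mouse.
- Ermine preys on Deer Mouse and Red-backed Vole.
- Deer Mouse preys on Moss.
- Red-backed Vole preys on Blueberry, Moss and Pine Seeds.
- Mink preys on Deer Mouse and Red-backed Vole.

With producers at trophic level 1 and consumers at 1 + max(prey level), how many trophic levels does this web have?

Producers (level 1): Moss, Pine Seeds, Blueberry.
Moss → Deer Mouse → Mink gives Mink level 3.
No species has a prey at level 3, so no species reaches level 4.

3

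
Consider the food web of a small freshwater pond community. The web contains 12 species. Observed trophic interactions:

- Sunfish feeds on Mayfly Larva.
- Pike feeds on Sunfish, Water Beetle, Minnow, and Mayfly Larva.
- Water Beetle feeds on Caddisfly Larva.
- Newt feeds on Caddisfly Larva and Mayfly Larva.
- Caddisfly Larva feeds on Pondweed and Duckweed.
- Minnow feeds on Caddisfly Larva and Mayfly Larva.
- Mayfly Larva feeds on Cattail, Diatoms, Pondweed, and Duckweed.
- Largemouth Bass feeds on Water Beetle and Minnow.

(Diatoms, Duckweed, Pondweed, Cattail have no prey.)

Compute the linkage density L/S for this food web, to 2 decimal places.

There are L = 18 links among S = 12 species.
L/S = 18/12 = 1.5000 ≈ 1.50.

L/S = 1.50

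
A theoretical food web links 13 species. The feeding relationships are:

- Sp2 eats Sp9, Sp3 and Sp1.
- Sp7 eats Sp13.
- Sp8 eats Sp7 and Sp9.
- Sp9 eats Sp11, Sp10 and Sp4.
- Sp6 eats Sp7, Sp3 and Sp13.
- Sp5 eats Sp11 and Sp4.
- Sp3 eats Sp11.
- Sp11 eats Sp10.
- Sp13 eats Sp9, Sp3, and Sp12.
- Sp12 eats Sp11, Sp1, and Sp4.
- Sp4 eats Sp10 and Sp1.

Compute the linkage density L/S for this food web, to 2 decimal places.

L/S = 1.85

There are L = 24 links among S = 13 species.
L/S = 24/13 = 1.8462 ≈ 1.85.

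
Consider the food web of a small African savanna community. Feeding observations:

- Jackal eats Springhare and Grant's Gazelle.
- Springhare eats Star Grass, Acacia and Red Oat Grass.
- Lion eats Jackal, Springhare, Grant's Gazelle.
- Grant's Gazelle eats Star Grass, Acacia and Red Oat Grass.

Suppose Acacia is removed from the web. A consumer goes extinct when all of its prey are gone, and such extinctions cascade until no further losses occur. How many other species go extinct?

0

Remove Acacia.
Every predator of it retains at least one other prey: Grant's Gazelle still has Star Grass, Red Oat Grass; Springhare still has Star Grass, Red Oat Grass.
No consumer loses all prey, so no secondary extinctions occur.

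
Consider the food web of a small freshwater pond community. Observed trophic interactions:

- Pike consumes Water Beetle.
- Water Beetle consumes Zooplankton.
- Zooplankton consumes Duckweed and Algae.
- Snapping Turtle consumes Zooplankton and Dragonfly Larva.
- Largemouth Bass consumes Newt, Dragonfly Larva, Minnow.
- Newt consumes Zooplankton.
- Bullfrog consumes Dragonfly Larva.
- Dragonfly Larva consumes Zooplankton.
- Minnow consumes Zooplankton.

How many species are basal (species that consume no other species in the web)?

Basal species (no prey listed): Algae, Duckweed.
Count: 2.

2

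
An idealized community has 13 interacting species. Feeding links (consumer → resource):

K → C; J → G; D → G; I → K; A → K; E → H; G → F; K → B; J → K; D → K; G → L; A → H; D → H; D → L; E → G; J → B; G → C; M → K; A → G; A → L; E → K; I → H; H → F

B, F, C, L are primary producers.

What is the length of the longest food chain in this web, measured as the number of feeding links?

2 links

One longest chain: B → K → M.
It has 3 species and 2 links.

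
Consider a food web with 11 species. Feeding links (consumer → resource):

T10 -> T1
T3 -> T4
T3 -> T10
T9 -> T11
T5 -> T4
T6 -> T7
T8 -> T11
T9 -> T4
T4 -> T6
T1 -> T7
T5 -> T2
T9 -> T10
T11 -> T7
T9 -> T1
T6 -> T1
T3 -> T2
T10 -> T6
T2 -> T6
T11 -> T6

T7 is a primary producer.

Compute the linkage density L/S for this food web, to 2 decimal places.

There are L = 19 links among S = 11 species.
L/S = 19/11 = 1.7273 ≈ 1.73.

L/S = 1.73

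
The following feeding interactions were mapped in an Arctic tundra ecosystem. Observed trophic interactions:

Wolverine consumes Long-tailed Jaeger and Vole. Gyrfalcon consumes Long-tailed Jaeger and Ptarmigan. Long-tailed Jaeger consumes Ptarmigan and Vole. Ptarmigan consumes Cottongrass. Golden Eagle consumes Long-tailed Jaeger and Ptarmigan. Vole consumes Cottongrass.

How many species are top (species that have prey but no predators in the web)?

Top species (has prey, but nothing eats it): Gyrfalcon, Golden Eagle, Wolverine.
Count: 3.

3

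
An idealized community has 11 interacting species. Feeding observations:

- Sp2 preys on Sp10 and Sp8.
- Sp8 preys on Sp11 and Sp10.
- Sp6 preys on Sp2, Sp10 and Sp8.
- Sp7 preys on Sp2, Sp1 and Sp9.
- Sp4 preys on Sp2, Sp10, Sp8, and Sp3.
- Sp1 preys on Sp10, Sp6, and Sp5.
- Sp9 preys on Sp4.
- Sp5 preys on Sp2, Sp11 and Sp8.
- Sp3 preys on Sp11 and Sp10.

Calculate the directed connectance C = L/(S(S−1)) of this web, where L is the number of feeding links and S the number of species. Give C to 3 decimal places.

The web has S = 11 species and L = 23 feeding links.
C = L / (S(S−1)) = 23 / 110 = 0.2091 ≈ 0.209.

C = 0.209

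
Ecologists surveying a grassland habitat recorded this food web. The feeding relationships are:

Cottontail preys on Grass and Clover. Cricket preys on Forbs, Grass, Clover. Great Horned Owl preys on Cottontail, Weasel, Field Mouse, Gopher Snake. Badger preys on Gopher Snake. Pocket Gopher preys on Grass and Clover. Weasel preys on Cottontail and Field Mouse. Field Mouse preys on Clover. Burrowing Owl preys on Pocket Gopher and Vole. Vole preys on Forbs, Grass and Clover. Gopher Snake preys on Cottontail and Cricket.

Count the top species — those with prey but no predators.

Top species (has prey, but nothing eats it): Burrowing Owl, Badger, Great Horned Owl.
Count: 3.

3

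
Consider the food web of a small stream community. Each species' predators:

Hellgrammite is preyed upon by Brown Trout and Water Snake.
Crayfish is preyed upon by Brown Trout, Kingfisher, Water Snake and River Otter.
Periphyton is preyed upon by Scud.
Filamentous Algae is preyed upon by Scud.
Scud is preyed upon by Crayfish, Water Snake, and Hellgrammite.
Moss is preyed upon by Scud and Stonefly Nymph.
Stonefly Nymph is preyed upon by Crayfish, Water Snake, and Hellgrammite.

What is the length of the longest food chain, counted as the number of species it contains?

4 species

One longest chain: Filamentous Algae → Scud → Crayfish → Water Snake.
It has 4 species and 3 links.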